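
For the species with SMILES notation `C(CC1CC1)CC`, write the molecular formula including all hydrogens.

Heavy atoms from the SMILES: 7 C.
Implicit hydrogens by atom environment:
  5 × C: 2 H each → 10
  1 × C: 3 H
  1 × C: 1 H
  Total hydrogens = 14.
Molecular formula: C7H14

C7H14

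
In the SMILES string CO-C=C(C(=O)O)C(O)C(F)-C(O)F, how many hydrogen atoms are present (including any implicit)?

10

Hydrogens are implicit in SMILES; fill each atom to its normal valence:
  4 × C: 1 H each → 4
  3 × O: 1 H each → 3
  2 × C: no H
  2 × F: no H
  2 × O: no H
  1 × C: 3 H
  Total hydrogens = 10.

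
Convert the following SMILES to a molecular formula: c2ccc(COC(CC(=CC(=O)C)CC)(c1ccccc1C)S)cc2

Heavy atoms from the SMILES: 22 C, 2 O, 1 S.
Implicit hydrogens by atom environment:
  9 × C (aromatic): 1 H each → 9
  3 × C: 3 H each → 9
  3 × C: 2 H each → 6
  3 × C: no H
  3 × C (aromatic): no H
  2 × O: no H
  1 × C: 1 H
  1 × S: 1 H
  Total hydrogens = 26.
Molecular formula: C22H26O2S

C22H26O2S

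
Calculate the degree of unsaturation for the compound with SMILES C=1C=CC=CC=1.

4

Molecular formula from the SMILES: C6H6.
DoU = (2C + 2 + N − H − X)/2 = (2·6 + 2 + 0 − 6 − 0)/2 = 8/2 = 4.
(Structurally: 1 ring(s) + 3 π bond(s) = 4.)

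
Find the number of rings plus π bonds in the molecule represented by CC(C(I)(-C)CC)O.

0

Molecular formula from the SMILES: C6H13IO.
DoU = (2C + 2 + N − H − X)/2 = (2·6 + 2 + 0 − 13 − 1)/2 = 0/2 = 0.
(Structurally: 0 ring(s) + 0 π bond(s) = 0.)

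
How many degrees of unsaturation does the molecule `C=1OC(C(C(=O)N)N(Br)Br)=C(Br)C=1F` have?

4

Molecular formula from the SMILES: C6H4Br3FN2O2.
DoU = (2C + 2 + N − H − X)/2 = (2·6 + 2 + 2 − 4 − 4)/2 = 8/2 = 4.
(Structurally: 1 ring(s) + 3 π bond(s) = 4.)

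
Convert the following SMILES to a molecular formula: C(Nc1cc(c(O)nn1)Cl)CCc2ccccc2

Heavy atoms from the SMILES: 13 C, 1 Cl, 3 N, 1 O.
Implicit hydrogens by atom environment:
  6 × C (aromatic): 1 H each → 6
  4 × C (aromatic): no H
  3 × C: 2 H each → 6
  2 × N (aromatic): no H
  1 × Cl: no H
  1 × N: 1 H
  1 × O: 1 H
  Total hydrogens = 14.
Molecular formula: C13H14ClN3O

C13H14ClN3O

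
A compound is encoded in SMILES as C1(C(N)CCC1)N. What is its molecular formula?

C5H12N2

Heavy atoms from the SMILES: 5 C, 2 N.
Implicit hydrogens by atom environment:
  3 × C: 2 H each → 6
  2 × C: 1 H each → 2
  2 × N: 2 H each → 4
  Total hydrogens = 12.
Molecular formula: C5H12N2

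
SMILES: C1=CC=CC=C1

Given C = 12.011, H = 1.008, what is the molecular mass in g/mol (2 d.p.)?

78.11

Molecular formula: C6H6.
M = 6×12.011 + 6×1.008 = 78.11 g/mol.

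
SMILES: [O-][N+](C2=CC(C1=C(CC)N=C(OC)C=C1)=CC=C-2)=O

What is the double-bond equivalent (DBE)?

Molecular formula from the SMILES: C14H14N2O3.
DoU = (2C + 2 + N − H − X)/2 = (2·14 + 2 + 2 − 14 − 0)/2 = 18/2 = 9.
(Structurally: 2 ring(s) + 7 π bond(s) = 9.)

9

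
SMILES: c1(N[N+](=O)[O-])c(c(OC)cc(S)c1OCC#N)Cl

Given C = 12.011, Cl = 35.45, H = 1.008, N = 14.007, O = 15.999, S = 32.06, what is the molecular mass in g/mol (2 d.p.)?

289.69

Molecular formula: C9H8ClN3O4S.
M = 9×12.011 + 1×35.45 + 8×1.008 + 3×14.007 + 4×15.999 + 1×32.06 = 289.69 g/mol.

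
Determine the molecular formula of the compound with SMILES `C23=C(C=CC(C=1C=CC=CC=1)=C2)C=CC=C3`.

C16H12

Heavy atoms from the SMILES: 16 C.
Implicit hydrogens by atom environment:
  12 × C (aromatic): 1 H each → 12
  4 × C (aromatic): no H
  Total hydrogens = 12.
Molecular formula: C16H12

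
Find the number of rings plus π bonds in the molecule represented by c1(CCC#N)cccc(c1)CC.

Molecular formula from the SMILES: C11H13N.
DoU = (2C + 2 + N − H − X)/2 = (2·11 + 2 + 1 − 13 − 0)/2 = 12/2 = 6.
(Structurally: 1 ring(s) + 5 π bond(s) = 6.)

6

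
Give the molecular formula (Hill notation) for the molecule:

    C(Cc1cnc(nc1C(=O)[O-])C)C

Heavy atoms from the SMILES: 9 C, 2 N, 2 O.
Implicit hydrogens by atom environment:
  3 × C (aromatic): no H
  2 × C: 3 H each → 6
  2 × C: 2 H each → 4
  2 × N (aromatic): no H
  1 × C (aromatic): 1 H
  1 × C: no H
  1 × O: no H
  1 × O (charge -1): no H
  Total hydrogens = 11.
Net charge -1.
Molecular formula: C9H11N2O2-

C9H11N2O2-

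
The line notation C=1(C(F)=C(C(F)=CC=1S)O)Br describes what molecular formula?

C6H3BrF2OS

Heavy atoms from the SMILES: 1 Br, 6 C, 2 F, 1 O, 1 S.
Implicit hydrogens by atom environment:
  5 × C (aromatic): no H
  2 × F: no H
  1 × Br: no H
  1 × C (aromatic): 1 H
  1 × O: 1 H
  1 × S: 1 H
  Total hydrogens = 3.
Molecular formula: C6H3BrF2OS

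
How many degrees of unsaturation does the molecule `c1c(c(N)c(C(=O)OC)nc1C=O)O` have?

Molecular formula from the SMILES: C8H8N2O4.
DoU = (2C + 2 + N − H − X)/2 = (2·8 + 2 + 2 − 8 − 0)/2 = 12/2 = 6.
(Structurally: 1 ring(s) + 5 π bond(s) = 6.)

6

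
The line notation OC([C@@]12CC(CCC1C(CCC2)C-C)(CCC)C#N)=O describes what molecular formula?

C17H27NO2

Heavy atoms from the SMILES: 17 C, 1 N, 2 O.
Implicit hydrogens by atom environment:
  9 × C: 2 H each → 18
  4 × C: no H
  2 × C: 3 H each → 6
  2 × C: 1 H each → 2
  1 × N: no H
  1 × O: 1 H
  1 × O: no H
  Total hydrogens = 27.
Molecular formula: C17H27NO2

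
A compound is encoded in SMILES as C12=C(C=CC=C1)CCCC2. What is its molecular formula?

C10H12

Heavy atoms from the SMILES: 10 C.
Implicit hydrogens by atom environment:
  4 × C: 2 H each → 8
  4 × C (aromatic): 1 H each → 4
  2 × C (aromatic): no H
  Total hydrogens = 12.
Molecular formula: C10H12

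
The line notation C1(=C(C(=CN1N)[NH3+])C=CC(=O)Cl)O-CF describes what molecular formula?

C8H10ClFN3O2+

Heavy atoms from the SMILES: 8 C, 1 Cl, 1 F, 3 N, 2 O.
Implicit hydrogens by atom environment:
  3 × C (aromatic): no H
  2 × C: 1 H each → 2
  2 × O: no H
  1 × C: 2 H
  1 × C (aromatic): 1 H
  1 × C: no H
  1 × Cl: no H
  1 × F: no H
  1 × N (charge +1): 3 H
  1 × N: 2 H
  1 × N (aromatic): no H
  Total hydrogens = 10.
Net charge +1.
Molecular formula: C8H10ClFN3O2+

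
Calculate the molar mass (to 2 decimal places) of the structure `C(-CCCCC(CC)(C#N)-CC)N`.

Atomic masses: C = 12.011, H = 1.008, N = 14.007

182.31

Molecular formula: C11H22N2.
M = 11×12.011 + 22×1.008 + 2×14.007 = 182.31 g/mol.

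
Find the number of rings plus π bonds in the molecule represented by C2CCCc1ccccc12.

Molecular formula from the SMILES: C10H12.
DoU = (2C + 2 + N − H − X)/2 = (2·10 + 2 + 0 − 12 − 0)/2 = 10/2 = 5.
(Structurally: 2 ring(s) + 3 π bond(s) = 5.)

5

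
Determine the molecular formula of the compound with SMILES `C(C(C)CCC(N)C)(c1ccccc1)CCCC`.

Heavy atoms from the SMILES: 17 C, 1 N.
Implicit hydrogens by atom environment:
  5 × C: 2 H each → 10
  5 × C (aromatic): 1 H each → 5
  3 × C: 3 H each → 9
  3 × C: 1 H each → 3
  1 × C (aromatic): no H
  1 × N: 2 H
  Total hydrogens = 29.
Molecular formula: C17H29N

C17H29N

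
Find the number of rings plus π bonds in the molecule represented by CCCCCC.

0

Molecular formula from the SMILES: C6H14.
DoU = (2C + 2 + N − H − X)/2 = (2·6 + 2 + 0 − 14 − 0)/2 = 0/2 = 0.
(Structurally: 0 ring(s) + 0 π bond(s) = 0.)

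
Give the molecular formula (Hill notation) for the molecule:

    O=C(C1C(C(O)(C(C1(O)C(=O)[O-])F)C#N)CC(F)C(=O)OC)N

C12H13F2N2O7-

Heavy atoms from the SMILES: 12 C, 2 F, 2 N, 7 O.
Implicit hydrogens by atom environment:
  6 × C: no H
  4 × C: 1 H each → 4
  4 × O: no H
  2 × F: no H
  2 × O: 1 H each → 2
  1 × C: 3 H
  1 × C: 2 H
  1 × N: 2 H
  1 × N: no H
  1 × O (charge -1): no H
  Total hydrogens = 13.
Net charge -1.
Molecular formula: C12H13F2N2O7-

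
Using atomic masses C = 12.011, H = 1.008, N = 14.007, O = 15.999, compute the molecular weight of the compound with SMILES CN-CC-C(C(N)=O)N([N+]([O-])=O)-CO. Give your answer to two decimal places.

206.20

Molecular formula: C6H14N4O4.
M = 6×12.011 + 14×1.008 + 4×14.007 + 4×15.999 = 206.20 g/mol.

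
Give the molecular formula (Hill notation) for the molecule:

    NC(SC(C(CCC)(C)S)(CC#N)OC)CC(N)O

C12H25N3O2S2

Heavy atoms from the SMILES: 12 C, 3 N, 2 O, 2 S.
Implicit hydrogens by atom environment:
  4 × C: 2 H each → 8
  3 × C: 3 H each → 9
  3 × C: no H
  2 × C: 1 H each → 2
  2 × N: 2 H each → 4
  1 × N: no H
  1 × O: 1 H
  1 × O: no H
  1 × S: 1 H
  1 × S: no H
  Total hydrogens = 25.
Molecular formula: C12H25N3O2S2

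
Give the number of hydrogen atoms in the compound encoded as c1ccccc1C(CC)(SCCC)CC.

22

Hydrogens are implicit in SMILES; fill each atom to its normal valence:
  5 × C (aromatic): 1 H each → 5
  4 × C: 2 H each → 8
  3 × C: 3 H each → 9
  1 × C: no H
  1 × C (aromatic): no H
  1 × S: no H
  Total hydrogens = 22.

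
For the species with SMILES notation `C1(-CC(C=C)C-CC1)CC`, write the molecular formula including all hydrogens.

C10H18

Heavy atoms from the SMILES: 10 C.
Implicit hydrogens by atom environment:
  6 × C: 2 H each → 12
  3 × C: 1 H each → 3
  1 × C: 3 H
  Total hydrogens = 18.
Molecular formula: C10H18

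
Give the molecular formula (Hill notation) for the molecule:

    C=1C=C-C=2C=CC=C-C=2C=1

Heavy atoms from the SMILES: 10 C.
Implicit hydrogens by atom environment:
  8 × C (aromatic): 1 H each → 8
  2 × C (aromatic): no H
  Total hydrogens = 8.
Molecular formula: C10H8

C10H8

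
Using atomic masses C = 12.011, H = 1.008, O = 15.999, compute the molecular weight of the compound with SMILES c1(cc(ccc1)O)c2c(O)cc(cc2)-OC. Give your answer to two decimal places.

Molecular formula: C13H12O3.
M = 13×12.011 + 12×1.008 + 3×15.999 = 216.24 g/mol.

216.24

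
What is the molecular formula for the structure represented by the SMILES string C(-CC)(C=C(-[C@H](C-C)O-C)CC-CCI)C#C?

Heavy atoms from the SMILES: 15 C, 1 I, 1 O.
Implicit hydrogens by atom environment:
  6 × C: 2 H each → 12
  4 × C: 1 H each → 4
  3 × C: 3 H each → 9
  2 × C: no H
  1 × I: no H
  1 × O: no H
  Total hydrogens = 25.
Molecular formula: C15H25IO

C15H25IO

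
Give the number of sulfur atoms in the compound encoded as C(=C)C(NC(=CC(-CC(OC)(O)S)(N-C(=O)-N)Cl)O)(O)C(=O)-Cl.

1

The symbol for sulfur appears 1 time in the SMILES.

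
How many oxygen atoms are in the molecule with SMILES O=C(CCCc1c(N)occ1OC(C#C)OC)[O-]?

The symbol for oxygen appears 5 times in the SMILES.

5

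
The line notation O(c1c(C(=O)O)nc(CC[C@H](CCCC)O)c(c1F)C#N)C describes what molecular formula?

Heavy atoms from the SMILES: 15 C, 1 F, 2 N, 4 O.
Implicit hydrogens by atom environment:
  5 × C: 2 H each → 10
  5 × C (aromatic): no H
  2 × C: 3 H each → 6
  2 × C: no H
  2 × O: 1 H each → 2
  2 × O: no H
  1 × C: 1 H
  1 × F: no H
  1 × N (aromatic): no H
  1 × N: no H
  Total hydrogens = 19.
Molecular formula: C15H19FN2O4

C15H19FN2O4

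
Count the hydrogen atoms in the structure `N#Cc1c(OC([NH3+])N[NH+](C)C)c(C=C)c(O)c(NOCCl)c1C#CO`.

Hydrogens are implicit in SMILES; fill each atom to its normal valence:
  6 × C (aromatic): no H
  3 × C: no H
  2 × C: 3 H each → 6
  2 × C: 2 H each → 4
  2 × C: 1 H each → 2
  2 × N: 1 H each → 2
  2 × O: 1 H each → 2
  2 × O: no H
  1 × Cl: no H
  1 × N (charge +1): 3 H
  1 × N (charge +1): 1 H
  1 × N: no H
  Total hydrogens = 20.

20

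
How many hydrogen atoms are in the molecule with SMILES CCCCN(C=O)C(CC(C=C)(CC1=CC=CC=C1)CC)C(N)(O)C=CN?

35

Hydrogens are implicit in SMILES; fill each atom to its normal valence:
  7 × C: 2 H each → 14
  5 × C: 1 H each → 5
  5 × C (aromatic): 1 H each → 5
  2 × C: 3 H each → 6
  2 × C: no H
  2 × N: 2 H each → 4
  1 × C (aromatic): no H
  1 × N: no H
  1 × O: 1 H
  1 × O: no H
  Total hydrogens = 35.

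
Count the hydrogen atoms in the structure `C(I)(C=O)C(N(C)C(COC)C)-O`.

16

Hydrogens are implicit in SMILES; fill each atom to its normal valence:
  4 × C: 1 H each → 4
  3 × C: 3 H each → 9
  2 × O: no H
  1 × C: 2 H
  1 × I: no H
  1 × N: no H
  1 × O: 1 H
  Total hydrogens = 16.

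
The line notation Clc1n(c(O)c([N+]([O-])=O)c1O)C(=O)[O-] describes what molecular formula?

C5H2ClN2O6-

Heavy atoms from the SMILES: 5 C, 1 Cl, 2 N, 6 O.
Implicit hydrogens by atom environment:
  4 × C (aromatic): no H
  2 × O: 1 H each → 2
  2 × O: no H
  2 × O (charge -1): no H
  1 × C: no H
  1 × Cl: no H
  1 × N (aromatic): no H
  1 × N (charge +1): no H
  Total hydrogens = 2.
Net charge -1.
Molecular formula: C5H2ClN2O6-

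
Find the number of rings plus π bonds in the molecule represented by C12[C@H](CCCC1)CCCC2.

2

Molecular formula from the SMILES: C10H18.
DoU = (2C + 2 + N − H − X)/2 = (2·10 + 2 + 0 − 18 − 0)/2 = 4/2 = 2.
(Structurally: 2 ring(s) + 0 π bond(s) = 2.)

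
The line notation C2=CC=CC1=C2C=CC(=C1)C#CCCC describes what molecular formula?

C15H14

Heavy atoms from the SMILES: 15 C.
Implicit hydrogens by atom environment:
  7 × C (aromatic): 1 H each → 7
  3 × C (aromatic): no H
  2 × C: 2 H each → 4
  2 × C: no H
  1 × C: 3 H
  Total hydrogens = 14.
Molecular formula: C15H14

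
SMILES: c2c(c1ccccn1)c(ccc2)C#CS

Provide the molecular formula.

Heavy atoms from the SMILES: 13 C, 1 N, 1 S.
Implicit hydrogens by atom environment:
  8 × C (aromatic): 1 H each → 8
  3 × C (aromatic): no H
  2 × C: no H
  1 × N (aromatic): no H
  1 × S: 1 H
  Total hydrogens = 9.
Molecular formula: C13H9NS

C13H9NS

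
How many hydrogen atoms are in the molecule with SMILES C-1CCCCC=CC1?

Hydrogens are implicit in SMILES; fill each atom to its normal valence:
  6 × C: 2 H each → 12
  2 × C: 1 H each → 2
  Total hydrogens = 14.

14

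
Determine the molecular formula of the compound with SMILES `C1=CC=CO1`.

C4H4O

Heavy atoms from the SMILES: 4 C, 1 O.
Implicit hydrogens by atom environment:
  4 × C (aromatic): 1 H each → 4
  1 × O (aromatic): no H
  Total hydrogens = 4.
Molecular formula: C4H4O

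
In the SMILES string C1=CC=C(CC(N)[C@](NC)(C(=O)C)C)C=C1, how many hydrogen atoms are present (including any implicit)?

Hydrogens are implicit in SMILES; fill each atom to its normal valence:
  5 × C (aromatic): 1 H each → 5
  3 × C: 3 H each → 9
  2 × C: no H
  1 × C: 2 H
  1 × C: 1 H
  1 × C (aromatic): no H
  1 × N: 2 H
  1 × N: 1 H
  1 × O: no H
  Total hydrogens = 20.

20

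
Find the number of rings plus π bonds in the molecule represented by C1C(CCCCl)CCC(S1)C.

Molecular formula from the SMILES: C9H17ClS.
DoU = (2C + 2 + N − H − X)/2 = (2·9 + 2 + 0 − 17 − 1)/2 = 2/2 = 1.
(Structurally: 1 ring(s) + 0 π bond(s) = 1.)

1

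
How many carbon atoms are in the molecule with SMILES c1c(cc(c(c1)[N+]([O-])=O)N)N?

The symbol for carbon appears 6 times in the SMILES. Lowercase c denotes aromatic carbon and counts toward C.

6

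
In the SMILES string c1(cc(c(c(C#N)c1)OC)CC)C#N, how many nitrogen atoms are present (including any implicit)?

The symbol for nitrogen appears 2 times in the SMILES.

2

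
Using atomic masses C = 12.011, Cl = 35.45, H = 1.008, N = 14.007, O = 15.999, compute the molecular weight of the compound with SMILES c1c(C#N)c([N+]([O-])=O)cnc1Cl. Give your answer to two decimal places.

Molecular formula: C6H2ClN3O2.
M = 6×12.011 + 1×35.45 + 2×1.008 + 3×14.007 + 2×15.999 = 183.55 g/mol.

183.55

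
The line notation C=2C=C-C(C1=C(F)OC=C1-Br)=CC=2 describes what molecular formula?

Heavy atoms from the SMILES: 1 Br, 10 C, 1 F, 1 O.
Implicit hydrogens by atom environment:
  6 × C (aromatic): 1 H each → 6
  4 × C (aromatic): no H
  1 × Br: no H
  1 × F: no H
  1 × O (aromatic): no H
  Total hydrogens = 6.
Molecular formula: C10H6BrFO

C10H6BrFO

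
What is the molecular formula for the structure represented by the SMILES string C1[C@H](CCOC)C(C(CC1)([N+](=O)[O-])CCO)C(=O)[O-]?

C12H20NO6-

Heavy atoms from the SMILES: 12 C, 1 N, 6 O.
Implicit hydrogens by atom environment:
  7 × C: 2 H each → 14
  3 × O: no H
  2 × C: 1 H each → 2
  2 × C: no H
  2 × O (charge -1): no H
  1 × C: 3 H
  1 × N (charge +1): no H
  1 × O: 1 H
  Total hydrogens = 20.
Net charge -1.
Molecular formula: C12H20NO6-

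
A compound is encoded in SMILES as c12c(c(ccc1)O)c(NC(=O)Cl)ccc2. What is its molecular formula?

Heavy atoms from the SMILES: 11 C, 1 Cl, 1 N, 2 O.
Implicit hydrogens by atom environment:
  6 × C (aromatic): 1 H each → 6
  4 × C (aromatic): no H
  1 × C: no H
  1 × Cl: no H
  1 × N: 1 H
  1 × O: 1 H
  1 × O: no H
  Total hydrogens = 8.
Molecular formula: C11H8ClNO2

C11H8ClNO2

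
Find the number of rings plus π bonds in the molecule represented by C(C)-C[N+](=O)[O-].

1

Molecular formula from the SMILES: C3H7NO2.
DoU = (2C + 2 + N − H − X)/2 = (2·3 + 2 + 1 − 7 − 0)/2 = 2/2 = 1.
(Structurally: 0 ring(s) + 1 π bond(s) = 1.)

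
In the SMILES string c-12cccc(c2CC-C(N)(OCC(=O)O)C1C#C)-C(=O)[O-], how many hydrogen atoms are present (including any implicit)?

Hydrogens are implicit in SMILES; fill each atom to its normal valence:
  4 × C: no H
  3 × C: 2 H each → 6
  3 × C (aromatic): 1 H each → 3
  3 × C (aromatic): no H
  3 × O: no H
  2 × C: 1 H each → 2
  1 × N: 2 H
  1 × O: 1 H
  1 × O (charge -1): no H
  Total hydrogens = 14.

14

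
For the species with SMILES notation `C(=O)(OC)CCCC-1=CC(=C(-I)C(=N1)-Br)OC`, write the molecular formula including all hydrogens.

Heavy atoms from the SMILES: 1 Br, 11 C, 1 I, 1 N, 3 O.
Implicit hydrogens by atom environment:
  4 × C (aromatic): no H
  3 × C: 2 H each → 6
  3 × O: no H
  2 × C: 3 H each → 6
  1 × Br: no H
  1 × C (aromatic): 1 H
  1 × C: no H
  1 × I: no H
  1 × N (aromatic): no H
  Total hydrogens = 13.
Molecular formula: C11H13BrINO3

C11H13BrINO3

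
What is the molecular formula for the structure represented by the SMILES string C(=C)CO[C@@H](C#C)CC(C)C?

C10H16O

Heavy atoms from the SMILES: 10 C, 1 O.
Implicit hydrogens by atom environment:
  4 × C: 1 H each → 4
  3 × C: 2 H each → 6
  2 × C: 3 H each → 6
  1 × C: no H
  1 × O: no H
  Total hydrogens = 16.
Molecular formula: C10H16O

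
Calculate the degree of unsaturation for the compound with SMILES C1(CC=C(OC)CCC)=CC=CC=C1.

Molecular formula from the SMILES: C13H18O.
DoU = (2C + 2 + N − H − X)/2 = (2·13 + 2 + 0 − 18 − 0)/2 = 10/2 = 5.
(Structurally: 1 ring(s) + 4 π bond(s) = 5.)

5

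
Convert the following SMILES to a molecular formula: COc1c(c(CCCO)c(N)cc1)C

C11H17NO2

Heavy atoms from the SMILES: 11 C, 1 N, 2 O.
Implicit hydrogens by atom environment:
  4 × C (aromatic): no H
  3 × C: 2 H each → 6
  2 × C: 3 H each → 6
  2 × C (aromatic): 1 H each → 2
  1 × N: 2 H
  1 × O: 1 H
  1 × O: no H
  Total hydrogens = 17.
Molecular formula: C11H17NO2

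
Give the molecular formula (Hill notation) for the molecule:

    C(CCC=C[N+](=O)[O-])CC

Heavy atoms from the SMILES: 7 C, 1 N, 2 O.
Implicit hydrogens by atom environment:
  4 × C: 2 H each → 8
  2 × C: 1 H each → 2
  1 × C: 3 H
  1 × N (charge +1): no H
  1 × O: no H
  1 × O (charge -1): no H
  Total hydrogens = 13.
Molecular formula: C7H13NO2

C7H13NO2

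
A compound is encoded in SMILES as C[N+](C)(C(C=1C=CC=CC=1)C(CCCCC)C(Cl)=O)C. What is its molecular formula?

Heavy atoms from the SMILES: 17 C, 1 Cl, 1 N, 1 O.
Implicit hydrogens by atom environment:
  5 × C (aromatic): 1 H each → 5
  4 × C: 3 H each → 12
  4 × C: 2 H each → 8
  2 × C: 1 H each → 2
  1 × C (aromatic): no H
  1 × C: no H
  1 × Cl: no H
  1 × N (charge +1): no H
  1 × O: no H
  Total hydrogens = 27.
Net charge +1.
Molecular formula: C17H27ClNO+

C17H27ClNO+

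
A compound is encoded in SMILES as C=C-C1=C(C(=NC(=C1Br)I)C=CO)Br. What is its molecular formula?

C9H6Br2INO

Heavy atoms from the SMILES: 2 Br, 9 C, 1 I, 1 N, 1 O.
Implicit hydrogens by atom environment:
  5 × C (aromatic): no H
  3 × C: 1 H each → 3
  2 × Br: no H
  1 × C: 2 H
  1 × I: no H
  1 × N (aromatic): no H
  1 × O: 1 H
  Total hydrogens = 6.
Molecular formula: C9H6Br2INO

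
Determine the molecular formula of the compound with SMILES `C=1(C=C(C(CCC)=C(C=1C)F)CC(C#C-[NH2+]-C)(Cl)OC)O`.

C16H22ClFNO2+

Heavy atoms from the SMILES: 16 C, 1 Cl, 1 F, 1 N, 2 O.
Implicit hydrogens by atom environment:
  5 × C (aromatic): no H
  4 × C: 3 H each → 12
  3 × C: 2 H each → 6
  3 × C: no H
  1 × C (aromatic): 1 H
  1 × Cl: no H
  1 × F: no H
  1 × N (charge +1): 2 H
  1 × O: 1 H
  1 × O: no H
  Total hydrogens = 22.
Net charge +1.
Molecular formula: C16H22ClFNO2+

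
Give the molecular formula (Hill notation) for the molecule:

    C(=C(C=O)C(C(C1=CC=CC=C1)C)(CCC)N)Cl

Heavy atoms from the SMILES: 15 C, 1 Cl, 1 N, 1 O.
Implicit hydrogens by atom environment:
  5 × C (aromatic): 1 H each → 5
  3 × C: 1 H each → 3
  2 × C: 3 H each → 6
  2 × C: 2 H each → 4
  2 × C: no H
  1 × C (aromatic): no H
  1 × Cl: no H
  1 × N: 2 H
  1 × O: no H
  Total hydrogens = 20.
Molecular formula: C15H20ClNO

C15H20ClNO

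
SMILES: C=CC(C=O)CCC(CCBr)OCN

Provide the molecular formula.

C10H18BrNO2

Heavy atoms from the SMILES: 1 Br, 10 C, 1 N, 2 O.
Implicit hydrogens by atom environment:
  6 × C: 2 H each → 12
  4 × C: 1 H each → 4
  2 × O: no H
  1 × Br: no H
  1 × N: 2 H
  Total hydrogens = 18.
Molecular formula: C10H18BrNO2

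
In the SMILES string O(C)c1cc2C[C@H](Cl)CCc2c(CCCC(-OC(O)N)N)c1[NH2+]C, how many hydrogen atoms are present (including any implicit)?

Hydrogens are implicit in SMILES; fill each atom to its normal valence:
  6 × C: 2 H each → 12
  5 × C (aromatic): no H
  3 × C: 1 H each → 3
  2 × C: 3 H each → 6
  2 × N: 2 H each → 4
  2 × O: no H
  1 × C (aromatic): 1 H
  1 × Cl: no H
  1 × N (charge +1): 2 H
  1 × O: 1 H
  Total hydrogens = 29.

29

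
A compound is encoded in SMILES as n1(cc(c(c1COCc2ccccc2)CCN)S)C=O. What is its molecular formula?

C15H18N2O2S

Heavy atoms from the SMILES: 15 C, 2 N, 2 O, 1 S.
Implicit hydrogens by atom environment:
  6 × C (aromatic): 1 H each → 6
  4 × C: 2 H each → 8
  4 × C (aromatic): no H
  2 × O: no H
  1 × C: 1 H
  1 × N: 2 H
  1 × N (aromatic): no H
  1 × S: 1 H
  Total hydrogens = 18.
Molecular formula: C15H18N2O2S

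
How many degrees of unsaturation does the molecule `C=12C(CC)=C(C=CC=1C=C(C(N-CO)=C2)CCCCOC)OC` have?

7

Molecular formula from the SMILES: C19H27NO3.
DoU = (2C + 2 + N − H − X)/2 = (2·19 + 2 + 1 − 27 − 0)/2 = 14/2 = 7.
(Structurally: 2 ring(s) + 5 π bond(s) = 7.)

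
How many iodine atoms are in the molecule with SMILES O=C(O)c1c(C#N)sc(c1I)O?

The symbol for iodine appears 1 time in the SMILES.

1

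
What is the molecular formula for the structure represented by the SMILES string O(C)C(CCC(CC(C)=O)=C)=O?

C9H14O3

Heavy atoms from the SMILES: 9 C, 3 O.
Implicit hydrogens by atom environment:
  4 × C: 2 H each → 8
  3 × C: no H
  3 × O: no H
  2 × C: 3 H each → 6
  Total hydrogens = 14.
Molecular formula: C9H14O3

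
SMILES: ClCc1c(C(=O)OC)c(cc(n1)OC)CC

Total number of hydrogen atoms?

14

Hydrogens are implicit in SMILES; fill each atom to its normal valence:
  4 × C (aromatic): no H
  3 × C: 3 H each → 9
  3 × O: no H
  2 × C: 2 H each → 4
  1 × C (aromatic): 1 H
  1 × C: no H
  1 × Cl: no H
  1 × N (aromatic): no H
  Total hydrogens = 14.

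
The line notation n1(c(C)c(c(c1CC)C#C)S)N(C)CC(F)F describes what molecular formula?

Heavy atoms from the SMILES: 12 C, 2 F, 2 N, 1 S.
Implicit hydrogens by atom environment:
  4 × C (aromatic): no H
  3 × C: 3 H each → 9
  2 × C: 2 H each → 4
  2 × C: 1 H each → 2
  2 × F: no H
  1 × C: no H
  1 × N (aromatic): no H
  1 × N: no H
  1 × S: 1 H
  Total hydrogens = 16.
Molecular formula: C12H16F2N2S

C12H16F2N2S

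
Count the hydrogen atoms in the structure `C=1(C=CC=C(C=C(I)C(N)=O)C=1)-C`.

Hydrogens are implicit in SMILES; fill each atom to its normal valence:
  4 × C (aromatic): 1 H each → 4
  2 × C (aromatic): no H
  2 × C: no H
  1 × C: 3 H
  1 × C: 1 H
  1 × I: no H
  1 × N: 2 H
  1 × O: no H
  Total hydrogens = 10.

10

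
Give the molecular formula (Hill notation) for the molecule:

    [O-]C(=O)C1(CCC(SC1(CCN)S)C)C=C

C11H18NO2S2-

Heavy atoms from the SMILES: 11 C, 1 N, 2 O, 2 S.
Implicit hydrogens by atom environment:
  5 × C: 2 H each → 10
  3 × C: no H
  2 × C: 1 H each → 2
  1 × C: 3 H
  1 × N: 2 H
  1 × O: no H
  1 × O (charge -1): no H
  1 × S: 1 H
  1 × S: no H
  Total hydrogens = 18.
Net charge -1.
Molecular formula: C11H18NO2S2-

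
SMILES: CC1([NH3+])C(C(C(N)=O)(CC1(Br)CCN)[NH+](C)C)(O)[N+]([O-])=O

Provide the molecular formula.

[C11H24BrN5O4]2+

Heavy atoms from the SMILES: 1 Br, 11 C, 5 N, 4 O.
Implicit hydrogens by atom environment:
  5 × C: no H
  3 × C: 3 H each → 9
  3 × C: 2 H each → 6
  2 × N: 2 H each → 4
  2 × O: no H
  1 × Br: no H
  1 × N (charge +1): 3 H
  1 × N (charge +1): 1 H
  1 × N (charge +1): no H
  1 × O: 1 H
  1 × O (charge -1): no H
  Total hydrogens = 24.
Net charge +2.
Molecular formula: [C11H24BrN5O4]2+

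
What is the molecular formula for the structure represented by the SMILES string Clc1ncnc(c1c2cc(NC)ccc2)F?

C11H9ClFN3

Heavy atoms from the SMILES: 11 C, 1 Cl, 1 F, 3 N.
Implicit hydrogens by atom environment:
  5 × C (aromatic): 1 H each → 5
  5 × C (aromatic): no H
  2 × N (aromatic): no H
  1 × C: 3 H
  1 × Cl: no H
  1 × F: no H
  1 × N: 1 H
  Total hydrogens = 9.
Molecular formula: C11H9ClFN3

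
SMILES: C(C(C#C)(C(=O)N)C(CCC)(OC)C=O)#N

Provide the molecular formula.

C11H14N2O3

Heavy atoms from the SMILES: 11 C, 2 N, 3 O.
Implicit hydrogens by atom environment:
  5 × C: no H
  3 × O: no H
  2 × C: 3 H each → 6
  2 × C: 2 H each → 4
  2 × C: 1 H each → 2
  1 × N: 2 H
  1 × N: no H
  Total hydrogens = 14.
Molecular formula: C11H14N2O3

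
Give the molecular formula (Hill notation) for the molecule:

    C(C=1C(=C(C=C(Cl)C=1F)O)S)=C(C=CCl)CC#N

Heavy atoms from the SMILES: 12 C, 2 Cl, 1 F, 1 N, 1 O, 1 S.
Implicit hydrogens by atom environment:
  5 × C (aromatic): no H
  3 × C: 1 H each → 3
  2 × C: no H
  2 × Cl: no H
  1 × C: 2 H
  1 × C (aromatic): 1 H
  1 × F: no H
  1 × N: no H
  1 × O: 1 H
  1 × S: 1 H
  Total hydrogens = 8.
Molecular formula: C12H8Cl2FNOS

C12H8Cl2FNOS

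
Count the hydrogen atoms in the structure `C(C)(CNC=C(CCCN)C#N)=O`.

Hydrogens are implicit in SMILES; fill each atom to its normal valence:
  4 × C: 2 H each → 8
  3 × C: no H
  1 × C: 3 H
  1 × C: 1 H
  1 × N: 2 H
  1 × N: 1 H
  1 × N: no H
  1 × O: no H
  Total hydrogens = 15.

15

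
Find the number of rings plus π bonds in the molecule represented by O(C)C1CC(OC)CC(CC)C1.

1

Molecular formula from the SMILES: C10H20O2.
DoU = (2C + 2 + N − H − X)/2 = (2·10 + 2 + 0 − 20 − 0)/2 = 2/2 = 1.
(Structurally: 1 ring(s) + 0 π bond(s) = 1.)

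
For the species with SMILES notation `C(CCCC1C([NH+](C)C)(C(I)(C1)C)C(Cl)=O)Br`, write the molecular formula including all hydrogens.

C12H21BrClINO+

Heavy atoms from the SMILES: 1 Br, 12 C, 1 Cl, 1 I, 1 N, 1 O.
Implicit hydrogens by atom environment:
  5 × C: 2 H each → 10
  3 × C: 3 H each → 9
  3 × C: no H
  1 × Br: no H
  1 × C: 1 H
  1 × Cl: no H
  1 × I: no H
  1 × N (charge +1): 1 H
  1 × O: no H
  Total hydrogens = 21.
Net charge +1.
Molecular formula: C12H21BrClINO+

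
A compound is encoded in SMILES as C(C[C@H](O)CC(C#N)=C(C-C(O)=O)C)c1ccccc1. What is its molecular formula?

Heavy atoms from the SMILES: 16 C, 1 N, 3 O.
Implicit hydrogens by atom environment:
  5 × C (aromatic): 1 H each → 5
  4 × C: 2 H each → 8
  4 × C: no H
  2 × O: 1 H each → 2
  1 × C: 3 H
  1 × C: 1 H
  1 × C (aromatic): no H
  1 × N: no H
  1 × O: no H
  Total hydrogens = 19.
Molecular formula: C16H19NO3

C16H19NO3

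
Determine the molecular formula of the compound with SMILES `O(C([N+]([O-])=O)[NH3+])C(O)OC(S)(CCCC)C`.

Heavy atoms from the SMILES: 8 C, 2 N, 5 O, 1 S.
Implicit hydrogens by atom environment:
  3 × C: 2 H each → 6
  3 × O: no H
  2 × C: 3 H each → 6
  2 × C: 1 H each → 2
  1 × C: no H
  1 × N (charge +1): 3 H
  1 × N (charge +1): no H
  1 × O: 1 H
  1 × O (charge -1): no H
  1 × S: 1 H
  Total hydrogens = 19.
Net charge +1.
Molecular formula: C8H19N2O5S+

C8H19N2O5S+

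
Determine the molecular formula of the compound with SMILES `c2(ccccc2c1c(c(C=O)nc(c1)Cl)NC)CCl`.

Heavy atoms from the SMILES: 14 C, 2 Cl, 2 N, 1 O.
Implicit hydrogens by atom environment:
  6 × C (aromatic): no H
  5 × C (aromatic): 1 H each → 5
  2 × Cl: no H
  1 × C: 3 H
  1 × C: 2 H
  1 × C: 1 H
  1 × N: 1 H
  1 × N (aromatic): no H
  1 × O: no H
  Total hydrogens = 12.
Molecular formula: C14H12Cl2N2O

C14H12Cl2N2O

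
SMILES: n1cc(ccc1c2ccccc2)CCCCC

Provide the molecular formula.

Heavy atoms from the SMILES: 16 C, 1 N.
Implicit hydrogens by atom environment:
  8 × C (aromatic): 1 H each → 8
  4 × C: 2 H each → 8
  3 × C (aromatic): no H
  1 × C: 3 H
  1 × N (aromatic): no H
  Total hydrogens = 19.
Molecular formula: C16H19N

C16H19N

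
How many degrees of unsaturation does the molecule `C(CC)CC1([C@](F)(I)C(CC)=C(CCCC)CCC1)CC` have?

2

Molecular formula from the SMILES: C19H34FI.
DoU = (2C + 2 + N − H − X)/2 = (2·19 + 2 + 0 − 34 − 2)/2 = 4/2 = 2.
(Structurally: 1 ring(s) + 1 π bond(s) = 2.)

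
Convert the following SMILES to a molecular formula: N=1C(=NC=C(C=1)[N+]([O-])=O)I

C4H2IN3O2

Heavy atoms from the SMILES: 4 C, 1 I, 3 N, 2 O.
Implicit hydrogens by atom environment:
  2 × C (aromatic): 1 H each → 2
  2 × C (aromatic): no H
  2 × N (aromatic): no H
  1 × I: no H
  1 × N (charge +1): no H
  1 × O: no H
  1 × O (charge -1): no H
  Total hydrogens = 2.
Molecular formula: C4H2IN3O2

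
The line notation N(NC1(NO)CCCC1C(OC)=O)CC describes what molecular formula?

C9H19N3O3

Heavy atoms from the SMILES: 9 C, 3 N, 3 O.
Implicit hydrogens by atom environment:
  4 × C: 2 H each → 8
  3 × N: 1 H each → 3
  2 × C: 3 H each → 6
  2 × C: no H
  2 × O: no H
  1 × C: 1 H
  1 × O: 1 H
  Total hydrogens = 19.
Molecular formula: C9H19N3O3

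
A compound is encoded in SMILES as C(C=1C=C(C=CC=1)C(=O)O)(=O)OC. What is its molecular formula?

C9H8O4

Heavy atoms from the SMILES: 9 C, 4 O.
Implicit hydrogens by atom environment:
  4 × C (aromatic): 1 H each → 4
  3 × O: no H
  2 × C (aromatic): no H
  2 × C: no H
  1 × C: 3 H
  1 × O: 1 H
  Total hydrogens = 8.
Molecular formula: C9H8O4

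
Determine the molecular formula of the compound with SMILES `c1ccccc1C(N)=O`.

Heavy atoms from the SMILES: 7 C, 1 N, 1 O.
Implicit hydrogens by atom environment:
  5 × C (aromatic): 1 H each → 5
  1 × C (aromatic): no H
  1 × C: no H
  1 × N: 2 H
  1 × O: no H
  Total hydrogens = 7.
Molecular formula: C7H7NO

C7H7NO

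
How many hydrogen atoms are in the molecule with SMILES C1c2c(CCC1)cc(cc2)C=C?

Hydrogens are implicit in SMILES; fill each atom to its normal valence:
  5 × C: 2 H each → 10
  3 × C (aromatic): 1 H each → 3
  3 × C (aromatic): no H
  1 × C: 1 H
  Total hydrogens = 14.

14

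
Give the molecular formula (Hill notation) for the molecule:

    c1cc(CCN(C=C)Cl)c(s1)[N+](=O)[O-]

C8H9ClN2O2S

Heavy atoms from the SMILES: 8 C, 1 Cl, 2 N, 2 O, 1 S.
Implicit hydrogens by atom environment:
  3 × C: 2 H each → 6
  2 × C (aromatic): 1 H each → 2
  2 × C (aromatic): no H
  1 × C: 1 H
  1 × Cl: no H
  1 × N: no H
  1 × N (charge +1): no H
  1 × O: no H
  1 × O (charge -1): no H
  1 × S (aromatic): no H
  Total hydrogens = 9.
Molecular formula: C8H9ClN2O2S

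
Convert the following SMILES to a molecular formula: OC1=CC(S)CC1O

C5H8O2S

Heavy atoms from the SMILES: 5 C, 2 O, 1 S.
Implicit hydrogens by atom environment:
  3 × C: 1 H each → 3
  2 × O: 1 H each → 2
  1 × C: 2 H
  1 × C: no H
  1 × S: 1 H
  Total hydrogens = 8.
Molecular formula: C5H8O2S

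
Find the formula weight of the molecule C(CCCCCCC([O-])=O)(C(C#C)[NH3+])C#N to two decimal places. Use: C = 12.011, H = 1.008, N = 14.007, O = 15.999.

222.29

Molecular formula: C12H18N2O2.
M = 12×12.011 + 18×1.008 + 2×14.007 + 2×15.999 = 222.29 g/mol.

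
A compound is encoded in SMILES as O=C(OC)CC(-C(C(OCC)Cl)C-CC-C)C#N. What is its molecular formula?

Heavy atoms from the SMILES: 13 C, 1 Cl, 1 N, 3 O.
Implicit hydrogens by atom environment:
  5 × C: 2 H each → 10
  3 × C: 3 H each → 9
  3 × C: 1 H each → 3
  3 × O: no H
  2 × C: no H
  1 × Cl: no H
  1 × N: no H
  Total hydrogens = 22.
Molecular formula: C13H22ClNO3

C13H22ClNO3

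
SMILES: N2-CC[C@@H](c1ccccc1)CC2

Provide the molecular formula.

C11H15N

Heavy atoms from the SMILES: 11 C, 1 N.
Implicit hydrogens by atom environment:
  5 × C (aromatic): 1 H each → 5
  4 × C: 2 H each → 8
  1 × C: 1 H
  1 × C (aromatic): no H
  1 × N: 1 H
  Total hydrogens = 15.
Molecular formula: C11H15N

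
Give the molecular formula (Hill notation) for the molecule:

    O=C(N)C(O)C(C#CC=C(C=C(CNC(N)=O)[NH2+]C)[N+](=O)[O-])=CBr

C13H17BrN5O5+

Heavy atoms from the SMILES: 1 Br, 13 C, 5 N, 5 O.
Implicit hydrogens by atom environment:
  7 × C: no H
  4 × C: 1 H each → 4
  3 × O: no H
  2 × N: 2 H each → 4
  1 × Br: no H
  1 × C: 3 H
  1 × C: 2 H
  1 × N (charge +1): 2 H
  1 × N: 1 H
  1 × N (charge +1): no H
  1 × O: 1 H
  1 × O (charge -1): no H
  Total hydrogens = 17.
Net charge +1.
Molecular formula: C13H17BrN5O5+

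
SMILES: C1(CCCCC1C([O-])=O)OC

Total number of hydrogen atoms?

13

Hydrogens are implicit in SMILES; fill each atom to its normal valence:
  4 × C: 2 H each → 8
  2 × C: 1 H each → 2
  2 × O: no H
  1 × C: 3 H
  1 × C: no H
  1 × O (charge -1): no H
  Total hydrogens = 13.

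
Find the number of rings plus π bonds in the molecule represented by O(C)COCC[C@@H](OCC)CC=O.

Molecular formula from the SMILES: C9H18O4.
DoU = (2C + 2 + N − H − X)/2 = (2·9 + 2 + 0 − 18 − 0)/2 = 2/2 = 1.
(Structurally: 0 ring(s) + 1 π bond(s) = 1.)

1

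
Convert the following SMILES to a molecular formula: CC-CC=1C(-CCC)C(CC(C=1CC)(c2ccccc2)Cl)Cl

C20H28Cl2

Heavy atoms from the SMILES: 20 C, 2 Cl.
Implicit hydrogens by atom environment:
  6 × C: 2 H each → 12
  5 × C (aromatic): 1 H each → 5
  3 × C: 3 H each → 9
  3 × C: no H
  2 × C: 1 H each → 2
  2 × Cl: no H
  1 × C (aromatic): no H
  Total hydrogens = 28.
Molecular formula: C20H28Cl2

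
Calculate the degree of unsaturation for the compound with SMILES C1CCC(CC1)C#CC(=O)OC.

Molecular formula from the SMILES: C10H14O2.
DoU = (2C + 2 + N − H − X)/2 = (2·10 + 2 + 0 − 14 − 0)/2 = 8/2 = 4.
(Structurally: 1 ring(s) + 3 π bond(s) = 4.)

4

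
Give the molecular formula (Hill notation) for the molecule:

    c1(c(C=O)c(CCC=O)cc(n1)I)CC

C11H12INO2

Heavy atoms from the SMILES: 11 C, 1 I, 1 N, 2 O.
Implicit hydrogens by atom environment:
  4 × C (aromatic): no H
  3 × C: 2 H each → 6
  2 × C: 1 H each → 2
  2 × O: no H
  1 × C: 3 H
  1 × C (aromatic): 1 H
  1 × I: no H
  1 × N (aromatic): no H
  Total hydrogens = 12.
Molecular formula: C11H12INO2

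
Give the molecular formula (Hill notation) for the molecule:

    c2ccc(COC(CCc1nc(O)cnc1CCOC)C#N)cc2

C18H21N3O3

Heavy atoms from the SMILES: 18 C, 3 N, 3 O.
Implicit hydrogens by atom environment:
  6 × C (aromatic): 1 H each → 6
  5 × C: 2 H each → 10
  4 × C (aromatic): no H
  2 × N (aromatic): no H
  2 × O: no H
  1 × C: 3 H
  1 × C: 1 H
  1 × C: no H
  1 × N: no H
  1 × O: 1 H
  Total hydrogens = 21.
Molecular formula: C18H21N3O3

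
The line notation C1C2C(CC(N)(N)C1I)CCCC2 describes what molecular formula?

Heavy atoms from the SMILES: 10 C, 1 I, 2 N.
Implicit hydrogens by atom environment:
  6 × C: 2 H each → 12
  3 × C: 1 H each → 3
  2 × N: 2 H each → 4
  1 × C: no H
  1 × I: no H
  Total hydrogens = 19.
Molecular formula: C10H19IN2

C10H19IN2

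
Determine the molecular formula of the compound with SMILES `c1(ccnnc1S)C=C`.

Heavy atoms from the SMILES: 6 C, 2 N, 1 S.
Implicit hydrogens by atom environment:
  2 × C (aromatic): 1 H each → 2
  2 × C (aromatic): no H
  2 × N (aromatic): no H
  1 × C: 2 H
  1 × C: 1 H
  1 × S: 1 H
  Total hydrogens = 6.
Molecular formula: C6H6N2S

C6H6N2S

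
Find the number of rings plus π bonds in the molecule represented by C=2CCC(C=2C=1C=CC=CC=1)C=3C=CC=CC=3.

10

Molecular formula from the SMILES: C17H16.
DoU = (2C + 2 + N − H − X)/2 = (2·17 + 2 + 0 − 16 − 0)/2 = 20/2 = 10.
(Structurally: 3 ring(s) + 7 π bond(s) = 10.)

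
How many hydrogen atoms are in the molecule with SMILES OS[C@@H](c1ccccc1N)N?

10

Hydrogens are implicit in SMILES; fill each atom to its normal valence:
  4 × C (aromatic): 1 H each → 4
  2 × C (aromatic): no H
  2 × N: 2 H each → 4
  1 × C: 1 H
  1 × O: 1 H
  1 × S: no H
  Total hydrogens = 10.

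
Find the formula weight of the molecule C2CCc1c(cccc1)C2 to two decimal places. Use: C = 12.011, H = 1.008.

132.21

Molecular formula: C10H12.
M = 10×12.011 + 12×1.008 = 132.21 g/mol.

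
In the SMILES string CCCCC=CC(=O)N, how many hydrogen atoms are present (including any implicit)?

13

Hydrogens are implicit in SMILES; fill each atom to its normal valence:
  3 × C: 2 H each → 6
  2 × C: 1 H each → 2
  1 × C: 3 H
  1 × C: no H
  1 × N: 2 H
  1 × O: no H
  Total hydrogens = 13.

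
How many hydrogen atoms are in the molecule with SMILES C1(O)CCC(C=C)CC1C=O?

14

Hydrogens are implicit in SMILES; fill each atom to its normal valence:
  5 × C: 1 H each → 5
  4 × C: 2 H each → 8
  1 × O: 1 H
  1 × O: no H
  Total hydrogens = 14.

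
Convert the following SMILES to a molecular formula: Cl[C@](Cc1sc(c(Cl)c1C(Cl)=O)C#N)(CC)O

C10H8Cl3NO2S

Heavy atoms from the SMILES: 10 C, 3 Cl, 1 N, 2 O, 1 S.
Implicit hydrogens by atom environment:
  4 × C (aromatic): no H
  3 × C: no H
  3 × Cl: no H
  2 × C: 2 H each → 4
  1 × C: 3 H
  1 × N: no H
  1 × O: 1 H
  1 × O: no H
  1 × S (aromatic): no H
  Total hydrogens = 8.
Molecular formula: C10H8Cl3NO2S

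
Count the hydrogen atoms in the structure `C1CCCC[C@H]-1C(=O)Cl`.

11

Hydrogens are implicit in SMILES; fill each atom to its normal valence:
  5 × C: 2 H each → 10
  1 × C: 1 H
  1 × C: no H
  1 × Cl: no H
  1 × O: no H
  Total hydrogens = 11.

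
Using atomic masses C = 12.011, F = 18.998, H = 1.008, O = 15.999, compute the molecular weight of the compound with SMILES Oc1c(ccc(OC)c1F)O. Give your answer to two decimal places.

158.13

Molecular formula: C7H7FO3.
M = 7×12.011 + 1×18.998 + 7×1.008 + 3×15.999 = 158.13 g/mol.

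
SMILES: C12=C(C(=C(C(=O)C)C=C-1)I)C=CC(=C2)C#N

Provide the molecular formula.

Heavy atoms from the SMILES: 13 C, 1 I, 1 N, 1 O.
Implicit hydrogens by atom environment:
  5 × C (aromatic): 1 H each → 5
  5 × C (aromatic): no H
  2 × C: no H
  1 × C: 3 H
  1 × I: no H
  1 × N: no H
  1 × O: no H
  Total hydrogens = 8.
Molecular formula: C13H8INO

C13H8INO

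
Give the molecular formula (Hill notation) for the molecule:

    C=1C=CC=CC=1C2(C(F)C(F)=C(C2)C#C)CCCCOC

Heavy atoms from the SMILES: 18 C, 2 F, 1 O.
Implicit hydrogens by atom environment:
  5 × C: 2 H each → 10
  5 × C (aromatic): 1 H each → 5
  4 × C: no H
  2 × C: 1 H each → 2
  2 × F: no H
  1 × C: 3 H
  1 × C (aromatic): no H
  1 × O: no H
  Total hydrogens = 20.
Molecular formula: C18H20F2O

C18H20F2O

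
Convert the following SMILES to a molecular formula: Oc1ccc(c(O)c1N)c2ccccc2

Heavy atoms from the SMILES: 12 C, 1 N, 2 O.
Implicit hydrogens by atom environment:
  7 × C (aromatic): 1 H each → 7
  5 × C (aromatic): no H
  2 × O: 1 H each → 2
  1 × N: 2 H
  Total hydrogens = 11.
Molecular formula: C12H11NO2

C12H11NO2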